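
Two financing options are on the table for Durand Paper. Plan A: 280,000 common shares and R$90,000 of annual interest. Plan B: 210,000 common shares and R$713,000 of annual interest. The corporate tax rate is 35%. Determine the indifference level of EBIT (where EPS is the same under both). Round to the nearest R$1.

At indifference, (EBIT − 90,000)(1 − t)/280,000 = (EBIT − 713,000)(1 − t)/210,000.
Cancelling (1 − t) and cross-multiplying: 210,000·(EBIT − 90,000) = 280,000·(EBIT − 713,000).
Solving, EBIT = (713,000·280,000 − 90,000·210,000) / (280,000 − 210,000) = 180,740,000,000 / 70,000 = 2,582,000.00.

R$2,582,000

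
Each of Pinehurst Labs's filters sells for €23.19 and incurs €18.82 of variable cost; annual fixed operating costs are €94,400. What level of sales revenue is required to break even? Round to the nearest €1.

€500,946

CM per unit = €23.19 − €18.82 = €4.37; CM ratio = €4.37 / €23.19 = 0.1884.
Break-even revenue = fixed costs × price ÷ CM = €94,400 × €23.19 ÷ €4.37 = €500,946.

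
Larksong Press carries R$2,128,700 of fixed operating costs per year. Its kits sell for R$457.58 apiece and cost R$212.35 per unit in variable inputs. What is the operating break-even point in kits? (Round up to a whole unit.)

8,681 kits

Contribution margin per unit = R$457.58 − R$212.35 = R$245.23.
Break-even Q = R$2,128,700 / R$245.23 = 8,680.42 → 8,681 kits.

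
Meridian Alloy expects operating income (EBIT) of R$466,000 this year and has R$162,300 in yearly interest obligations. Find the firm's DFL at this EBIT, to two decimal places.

Interest = R$162,300.00.
DFL = EBIT ÷ (EBIT − I) = R$466,000 ÷ (R$466,000 − R$162,300.00) = R$466,000 ÷ R$303,700.00 = 1.5344.

1.53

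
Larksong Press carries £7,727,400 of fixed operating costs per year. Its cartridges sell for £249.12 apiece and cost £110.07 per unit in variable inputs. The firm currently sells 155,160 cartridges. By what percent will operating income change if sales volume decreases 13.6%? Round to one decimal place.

Contribution at this volume is 155,160 × £139.05 = £21,574,998.00.
Subtracting fixed costs: EBIT = £21,574,998.00 − £7,727,400 = £13,847,598.00.
So DOL = total CM / EBIT = £21,574,998.00 / £13,847,598.00 = 1.5580.
So EBIT moves 1.5580 × (-13.6%) = -21.2%.

-21.2%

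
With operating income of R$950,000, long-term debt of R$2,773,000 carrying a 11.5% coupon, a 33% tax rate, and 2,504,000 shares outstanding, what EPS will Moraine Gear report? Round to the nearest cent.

Interest = R$318,895.00, so EBT = R$950,000 − R$318,895.00 = R$631,105.00.
After tax at 33%: net income = R$631,105.00 × 0.67 = R$422,840.35.
EPS = R$422,840.35 ÷ 2,504,000 = R$0.17.

R$0.17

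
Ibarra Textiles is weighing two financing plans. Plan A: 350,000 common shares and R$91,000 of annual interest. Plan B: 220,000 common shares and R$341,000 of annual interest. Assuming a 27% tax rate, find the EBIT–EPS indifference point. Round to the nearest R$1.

R$764,077

At indifference, (EBIT − 91,000)(1 − t)/350,000 = (EBIT − 341,000)(1 − t)/220,000.
The (1 − t) factor cancels: (EBIT − 91,000) × 220,000 = (EBIT − 341,000) × 350,000.
EBIT × (350,000 − 220,000) = 341,000 × 350,000 − 91,000 × 220,000 = 99,330,000,000, so EBIT = 99,330,000,000 ÷ 130,000 = 764,076.92.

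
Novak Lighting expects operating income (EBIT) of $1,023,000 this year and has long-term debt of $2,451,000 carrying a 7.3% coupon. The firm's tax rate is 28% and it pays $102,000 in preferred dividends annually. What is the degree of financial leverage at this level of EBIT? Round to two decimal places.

1.46

Interest = $178,923.00.
Pre-tax preferred-dividend burden = $102,000 ÷ (1 − 0.28) = $141,666.67.
DFL = EBIT ÷ [EBIT − I − D_p/(1−t)] = $1,023,000 ÷ [$1,023,000 − $178,923.00 − $141,666.67] = $1,023,000 ÷ $702,410.33 = 1.4564.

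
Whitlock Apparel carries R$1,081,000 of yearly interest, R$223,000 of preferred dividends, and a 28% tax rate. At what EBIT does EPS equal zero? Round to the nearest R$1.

R$1,390,722

Grossing the preferred dividend up to pre-tax terms: R$223,000 / (1 − 0.28) = R$309,722.22.
EPS = 0 when EBIT covers interest plus the pre-tax preferred burden: R$1,081,000 + R$309,722.22 = R$1,390,722.22.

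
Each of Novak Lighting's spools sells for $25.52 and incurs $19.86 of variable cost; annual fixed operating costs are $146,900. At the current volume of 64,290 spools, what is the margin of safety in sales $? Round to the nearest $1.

$978,333

Contribution margin per unit = $25.52 − $19.86 = $5.66. Break-even units = $146,900 ÷ $5.66 = 25,954.06; break-even revenue = 25,954.06 × $25.52 = $662,347.70.
Actual sales revenue = 64,290 × $25.52 = $1,640,680.80.
Margin of safety = $1,640,680.80 − $662,347.70 = $978,333.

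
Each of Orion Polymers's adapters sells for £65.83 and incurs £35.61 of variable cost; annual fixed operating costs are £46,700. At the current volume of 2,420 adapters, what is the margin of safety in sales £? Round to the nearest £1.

Unit CM = price − variable cost = £65.83 − £35.61 = £30.22. Break-even units = £46,700 ÷ £30.22 = 1,545.33; break-even revenue = 1,545.33 × £65.83 = £101,729.35.
Current sales = 2,420 × £65.83 = £159,308.60.
Margin of safety = £159,308.60 − £101,729.35 = £57,579.

£57,579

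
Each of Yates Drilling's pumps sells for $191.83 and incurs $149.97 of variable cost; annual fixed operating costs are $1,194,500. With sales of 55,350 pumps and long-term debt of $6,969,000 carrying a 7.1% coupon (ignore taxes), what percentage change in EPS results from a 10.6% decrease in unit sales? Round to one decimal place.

-39.1%

At 55,350 units, contribution = 55,350 × $41.86 = $2,316,951.00.
Subtracting fixed costs: EBIT = $2,316,951.00 − $1,194,500 = $1,122,451.00.
Interest = $494,799.00, so EBIT − I = $627,652.00.
Degree of combined leverage = contribution ÷ (EBIT − I) = $2,316,951.00 ÷ $627,652.00 = 3.6915.
%ΔEPS = DCL × %ΔSales = 3.6915 × -10.6% = -39.1%.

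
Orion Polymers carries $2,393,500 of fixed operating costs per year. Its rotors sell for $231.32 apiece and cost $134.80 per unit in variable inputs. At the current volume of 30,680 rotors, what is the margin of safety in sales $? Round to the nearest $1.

$1,360,631

Unit CM = price − variable cost = $231.32 − $134.80 = $96.52. Break-even units = $2,393,500 ÷ $96.52 = 24,797.97; break-even revenue = 24,797.97 × $231.32 = $5,736,266.27.
Actual sales revenue = 30,680 × $231.32 = $7,096,897.60.
Margin of safety = $7,096,897.60 − $5,736,266.27 = $1,360,631.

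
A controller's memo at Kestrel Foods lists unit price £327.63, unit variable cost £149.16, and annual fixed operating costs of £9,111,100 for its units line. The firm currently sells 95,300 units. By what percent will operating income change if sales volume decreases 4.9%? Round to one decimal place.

At 95,300 units, contribution = 95,300 × £178.47 = £17,008,191.00.
Subtracting fixed costs: EBIT = £17,008,191.00 − £9,111,100 = £7,897,091.00.
DOL = contribution ÷ EBIT = £17,008,191.00 ÷ £7,897,091.00 = 2.1537.
%ΔEBIT = DOL × %ΔSales = 2.1537 × -4.9% = -10.6%.

-10.6%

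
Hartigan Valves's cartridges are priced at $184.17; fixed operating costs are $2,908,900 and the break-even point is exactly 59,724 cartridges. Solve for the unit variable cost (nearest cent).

$135.46

Contribution per unit must be FC / Q = $2,908,900 / 59,724 = $48.7057.
Hence VC = price − CM = $184.17 − $48.7057 = $135.46.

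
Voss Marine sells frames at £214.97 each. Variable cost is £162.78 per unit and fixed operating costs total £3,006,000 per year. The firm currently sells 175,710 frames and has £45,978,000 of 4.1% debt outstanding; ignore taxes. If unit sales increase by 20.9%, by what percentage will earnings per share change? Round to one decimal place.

+44.8%

Contribution at this volume is 175,710 × £52.19 = £9,170,304.90.
Subtracting fixed costs: EBIT = £9,170,304.90 − £3,006,000 = £6,164,304.90.
After interest of £1,885,098.00, pre-tax earnings = £4,279,206.90.
DCL = total CM / (EBIT − I) = £9,170,304.90 / £4,279,206.90 = 2.1430.
EPS therefore changes by 2.1430 × (+20.9%) = +44.8%.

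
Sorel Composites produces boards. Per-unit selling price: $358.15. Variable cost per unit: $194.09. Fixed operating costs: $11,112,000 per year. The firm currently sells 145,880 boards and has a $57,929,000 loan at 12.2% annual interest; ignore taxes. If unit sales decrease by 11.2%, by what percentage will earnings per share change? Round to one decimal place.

Total contribution margin = 145,880 × $164.06 = $23,933,072.80.
Subtracting fixed costs: EBIT = $23,933,072.80 − $11,112,000 = $12,821,072.80.
After interest of $7,067,338.00, pre-tax earnings = $5,753,734.80.
DCL = total CM / (EBIT − I) = $23,933,072.80 / $5,753,734.80 = 4.1596.
%ΔEPS = DCL × %ΔSales = 4.1596 × -11.2% = -46.6%.

-46.6%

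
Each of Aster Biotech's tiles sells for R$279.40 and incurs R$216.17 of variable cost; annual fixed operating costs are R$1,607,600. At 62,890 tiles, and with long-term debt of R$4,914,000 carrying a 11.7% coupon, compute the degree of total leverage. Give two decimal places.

Contribution at this volume is 62,890 × R$63.23 = R$3,976,534.70.
Subtracting fixed costs: EBIT = R$3,976,534.70 − R$1,607,600 = R$2,368,934.70. Interest = R$574,938.00, so EBIT − I = R$1,793,996.70.
Degree of total leverage = total CM / (EBIT − interest) = R$3,976,534.70 / R$1,793,996.70 = 2.2166.

2.22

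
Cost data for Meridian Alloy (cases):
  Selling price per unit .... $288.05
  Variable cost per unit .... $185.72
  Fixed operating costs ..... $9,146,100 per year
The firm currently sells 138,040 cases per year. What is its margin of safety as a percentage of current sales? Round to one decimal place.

Each unit contributes $288.05 − $185.72 = $102.33. Break-even units = $9,146,100 ÷ $102.33 = 89,378.48; break-even revenue = 89,378.48 × $288.05 = $25,745,471.56.
Actual sales revenue = 138,040 × $288.05 = $39,762,422.00.
Margin of safety = ($39,762,422.00 − $25,745,471.56) ÷ $39,762,422.00 = 35.3%.

35.3%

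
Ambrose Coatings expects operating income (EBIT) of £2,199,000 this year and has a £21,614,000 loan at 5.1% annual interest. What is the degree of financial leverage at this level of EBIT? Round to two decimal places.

Interest = £1,102,314.00.
Degree of financial leverage = EBIT / (EBIT − interest) = £2,199,000 / £1,096,686.00 = 2.0051.

2.01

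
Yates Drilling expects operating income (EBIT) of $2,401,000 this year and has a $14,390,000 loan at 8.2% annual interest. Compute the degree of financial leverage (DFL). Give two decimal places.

Annual interest charges come to $1,179,980.00.
DFL = EBIT ÷ (EBIT − I) = $2,401,000 ÷ ($2,401,000 − $1,179,980.00) = $2,401,000 ÷ $1,221,020.00 = 1.9664.

1.97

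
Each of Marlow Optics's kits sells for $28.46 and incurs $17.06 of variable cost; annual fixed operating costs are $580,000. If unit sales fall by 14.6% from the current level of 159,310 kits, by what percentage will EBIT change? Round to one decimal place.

Total contribution margin = 159,310 × $11.40 = $1,816,134.00.
EBIT = $1,816,134.00 − $580,000 = $1,236,134.00.
DOL = contribution ÷ EBIT = $1,816,134.00 ÷ $1,236,134.00 = 1.4692.
So EBIT moves 1.4692 × (-14.6%) = -21.5%.

-21.5%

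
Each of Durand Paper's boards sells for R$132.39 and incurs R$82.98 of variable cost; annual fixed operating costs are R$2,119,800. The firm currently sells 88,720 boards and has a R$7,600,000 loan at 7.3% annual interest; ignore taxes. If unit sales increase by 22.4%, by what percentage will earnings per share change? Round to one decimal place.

Total contribution margin = 88,720 × R$49.41 = R$4,383,655.20.
EBIT = R$4,383,655.20 − R$2,119,800 = R$2,263,855.20.
Interest = R$554,800.00, so EBIT − I = R$1,709,055.20.
DCL = total CM / (EBIT − I) = R$4,383,655.20 / R$1,709,055.20 = 2.5650.
%ΔEPS = DCL × %ΔSales = 2.5650 × +22.4% = +57.5%.

+57.5%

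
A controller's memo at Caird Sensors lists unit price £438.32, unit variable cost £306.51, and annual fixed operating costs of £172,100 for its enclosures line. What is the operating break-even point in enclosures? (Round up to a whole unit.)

Unit CM = price − variable cost = £438.32 − £306.51 = £131.81.
Units to break even: £172,100 ÷ £131.81 = 1,305.67, rounded up to 1,306.

1,306 enclosures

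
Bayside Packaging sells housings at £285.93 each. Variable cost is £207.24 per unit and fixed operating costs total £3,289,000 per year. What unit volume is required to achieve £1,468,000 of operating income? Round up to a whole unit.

60,453 housings

Contribution margin per unit = £285.93 − £207.24 = £78.69.
Need Q such that Q × £78.69 − £3,289,000 = £1,468,000, i.e. Q = £4,757,000 / £78.69 = 60,452.41 → 60,453.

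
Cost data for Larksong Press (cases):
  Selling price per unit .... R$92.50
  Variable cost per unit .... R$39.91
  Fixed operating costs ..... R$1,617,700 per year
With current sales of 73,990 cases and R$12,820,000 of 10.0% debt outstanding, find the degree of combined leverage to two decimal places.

Total contribution margin = 73,990 × R$52.59 = R$3,891,134.10.
EBIT = R$3,891,134.10 − R$1,617,700 = R$2,273,434.10. Interest = R$1,282,000.00.
DOL = R$3,891,134.10 ÷ R$2,273,434.10 = 1.7116; DFL = R$2,273,434.10 ÷ R$991,434.10 = 2.2931.
DCL = DOL × DFL = 1.7116 × 2.2931 = 3.9249.

3.92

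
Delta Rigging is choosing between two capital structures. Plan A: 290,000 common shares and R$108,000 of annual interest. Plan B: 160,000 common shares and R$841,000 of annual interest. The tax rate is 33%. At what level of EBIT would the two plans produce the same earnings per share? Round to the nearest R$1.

R$1,743,154

Set EPS_A = EPS_B: (EBIT − R$108,000)(1 − 0.33) ÷ 290,000 = (EBIT − R$841,000)(1 − 0.33) ÷ 160,000.
The (1 − t) factor cancels: (EBIT − 108,000) × 160,000 = (EBIT − 841,000) × 290,000.
EBIT × (290,000 − 160,000) = 841,000 × 290,000 − 108,000 × 160,000 = 226,610,000,000, so EBIT = 226,610,000,000 ÷ 130,000 = 1,743,153.85.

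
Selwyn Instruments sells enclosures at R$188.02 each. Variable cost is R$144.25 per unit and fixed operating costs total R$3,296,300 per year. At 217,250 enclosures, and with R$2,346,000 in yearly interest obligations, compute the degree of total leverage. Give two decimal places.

2.46

Total contribution margin = 217,250 × R$43.77 = R$9,509,032.50.
Subtracting fixed costs: EBIT = R$9,509,032.50 − R$3,296,300 = R$6,212,732.50. Interest = R$2,346,000.00.
DOL = R$9,509,032.50 ÷ R$6,212,732.50 = 1.5306; DFL = R$6,212,732.50 ÷ R$3,866,732.50 = 1.6067.
Combined leverage = 1.5306 × 1.6067 = 2.4592.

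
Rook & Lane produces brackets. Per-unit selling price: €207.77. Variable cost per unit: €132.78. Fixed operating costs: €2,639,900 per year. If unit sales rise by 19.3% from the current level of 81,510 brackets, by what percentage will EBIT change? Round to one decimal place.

+34.0%

Total contribution margin = 81,510 × €74.99 = €6,112,434.90.
Subtracting fixed costs: EBIT = €6,112,434.90 − €2,639,900 = €3,472,534.90.
DOL = contribution ÷ EBIT = €6,112,434.90 ÷ €3,472,534.90 = 1.7602.
So EBIT moves 1.7602 × (+19.3%) = +34.0%.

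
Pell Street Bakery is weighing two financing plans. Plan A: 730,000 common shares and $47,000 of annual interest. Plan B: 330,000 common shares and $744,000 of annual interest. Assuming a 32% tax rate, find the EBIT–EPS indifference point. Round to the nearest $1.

At indifference, (EBIT − 47,000)(1 − t)/730,000 = (EBIT − 744,000)(1 − t)/330,000.
Cancelling (1 − t) and cross-multiplying: 330,000·(EBIT − 47,000) = 730,000·(EBIT − 744,000).
Solving, EBIT = (744,000·730,000 − 47,000·330,000) / (730,000 − 330,000) = 527,610,000,000 / 400,000 = 1,319,025.00.

$1,319,025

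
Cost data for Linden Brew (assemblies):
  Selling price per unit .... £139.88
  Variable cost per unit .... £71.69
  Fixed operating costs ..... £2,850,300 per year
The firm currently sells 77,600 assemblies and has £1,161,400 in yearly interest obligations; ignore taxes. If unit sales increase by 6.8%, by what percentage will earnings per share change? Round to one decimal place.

+28.1%

Contribution at this volume is 77,600 × £68.19 = £5,291,544.00.
Operating income = contribution − fixed costs = £5,291,544.00 − £2,850,300 = £2,441,244.00.
After interest of £1,161,400.00, pre-tax earnings = £1,279,844.00.
Degree of combined leverage = contribution ÷ (EBIT − I) = £5,291,544.00 ÷ £1,279,844.00 = 4.1345.
EPS therefore changes by 4.1345 × (+6.8%) = +28.1%.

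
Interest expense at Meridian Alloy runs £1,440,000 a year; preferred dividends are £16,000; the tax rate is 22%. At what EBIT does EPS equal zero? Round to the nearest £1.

£1,460,513

Preferred dividends are paid after tax, so their pre-tax equivalent is £16,000 ÷ (1 − 0.22) = £20,512.82.
Financial break-even EBIT = interest + D_p ÷ (1 − t) = £1,440,000 + £20,512.82 = £1,460,512.82.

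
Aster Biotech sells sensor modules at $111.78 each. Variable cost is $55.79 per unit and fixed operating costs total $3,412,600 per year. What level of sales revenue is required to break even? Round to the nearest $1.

$6,813,010

CM per unit = $111.78 − $55.79 = $55.99; CM ratio = $55.99 / $111.78 = 0.5009.
Break-even revenue = fixed costs × price ÷ CM = $3,412,600 × $111.78 ÷ $55.99 = $6,813,010.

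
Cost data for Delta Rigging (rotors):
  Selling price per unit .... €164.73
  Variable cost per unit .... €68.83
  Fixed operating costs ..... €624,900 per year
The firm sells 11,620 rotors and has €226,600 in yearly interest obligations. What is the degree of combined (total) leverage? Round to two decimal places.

Total contribution margin = 11,620 × €95.90 = €1,114,358.00.
EBIT = €1,114,358.00 − €624,900 = €489,458.00. Interest = €226,600.00.
DOL = €1,114,358.00 ÷ €489,458.00 = 2.2767; DFL = €489,458.00 ÷ €262,858.00 = 1.8621.
DCL = DOL × DFL = 2.2767 × 1.8621 = 4.2394.

4.24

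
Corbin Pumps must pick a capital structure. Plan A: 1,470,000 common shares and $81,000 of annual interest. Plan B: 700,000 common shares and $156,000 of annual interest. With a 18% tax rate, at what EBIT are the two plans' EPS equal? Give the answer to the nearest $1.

At indifference, (EBIT − 81,000)(1 − t)/1,470,000 = (EBIT − 156,000)(1 − t)/700,000.
Cancelling (1 − t) and cross-multiplying: 700,000·(EBIT − 81,000) = 1,470,000·(EBIT − 156,000).
EBIT × (1,470,000 − 700,000) = 156,000 × 1,470,000 − 81,000 × 700,000 = 172,620,000,000, so EBIT = 172,620,000,000 ÷ 770,000 = 224,181.82.

$224,182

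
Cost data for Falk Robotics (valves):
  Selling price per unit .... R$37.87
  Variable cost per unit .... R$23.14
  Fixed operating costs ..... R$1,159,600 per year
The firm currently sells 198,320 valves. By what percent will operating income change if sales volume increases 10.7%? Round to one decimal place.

+17.7%

At 198,320 units, contribution = 198,320 × R$14.73 = R$2,921,253.60.
Operating income = contribution − fixed costs = R$2,921,253.60 − R$1,159,600 = R$1,761,653.60.
Degree of operating leverage = R$2,921,253.60 / R$1,761,653.60 = 1.6582.
Operating income changes by 1.6582 × +10.7% = +17.7%.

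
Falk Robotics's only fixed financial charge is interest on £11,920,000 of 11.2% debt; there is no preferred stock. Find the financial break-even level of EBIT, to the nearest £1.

£1,335,040

Annual interest = 11.2% × £11,920,000 = £1,335,040.00.
With no preferred dividends, EPS = 0 when EBIT exactly covers interest, so the financial break-even EBIT is £1,335,040.00.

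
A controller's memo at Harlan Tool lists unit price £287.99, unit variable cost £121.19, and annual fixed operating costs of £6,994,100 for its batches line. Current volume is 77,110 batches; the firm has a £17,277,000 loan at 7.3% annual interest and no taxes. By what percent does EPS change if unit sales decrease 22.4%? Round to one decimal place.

At 77,110 units, contribution = 77,110 × £166.80 = £12,861,948.00.
Operating income = contribution − fixed costs = £12,861,948.00 − £6,994,100 = £5,867,848.00.
After interest of £1,261,221.00, pre-tax earnings = £4,606,627.00.
Degree of combined leverage = contribution ÷ (EBIT − I) = £12,861,948.00 ÷ £4,606,627.00 = 2.7921.
%ΔEPS = DCL × %ΔSales = 2.7921 × -22.4% = -62.5%.

-62.5%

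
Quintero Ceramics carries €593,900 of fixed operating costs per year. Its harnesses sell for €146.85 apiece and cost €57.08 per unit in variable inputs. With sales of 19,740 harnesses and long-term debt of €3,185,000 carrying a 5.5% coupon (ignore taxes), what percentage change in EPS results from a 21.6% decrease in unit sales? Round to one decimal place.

Contribution at this volume is 19,740 × €89.77 = €1,772,059.80.
Subtracting fixed costs: EBIT = €1,772,059.80 − €593,900 = €1,178,159.80.
After interest of €175,175.00, pre-tax earnings = €1,002,984.80.
Degree of combined leverage = contribution ÷ (EBIT − I) = €1,772,059.80 ÷ €1,002,984.80 = 1.7668.
EPS therefore changes by 1.7668 × (-21.6%) = -38.2%.

-38.2%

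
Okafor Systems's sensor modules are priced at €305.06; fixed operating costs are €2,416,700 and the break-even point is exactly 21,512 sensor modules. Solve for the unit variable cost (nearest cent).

€192.72

Contribution per unit must be FC / Q = €2,416,700 / 21,512 = €112.3419.
Hence VC = price − CM = €305.06 − €112.3419 = €192.72.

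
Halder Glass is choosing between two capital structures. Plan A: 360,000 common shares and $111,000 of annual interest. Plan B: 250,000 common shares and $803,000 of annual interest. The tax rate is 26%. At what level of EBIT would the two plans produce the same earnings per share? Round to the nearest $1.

$2,375,727

Set EPS_A = EPS_B: (EBIT − $111,000)(1 − 0.26) ÷ 360,000 = (EBIT − $803,000)(1 − 0.26) ÷ 250,000.
The (1 − t) factor cancels: (EBIT − 111,000) × 250,000 = (EBIT − 803,000) × 360,000.
Solving, EBIT = (803,000·360,000 − 111,000·250,000) / (360,000 − 250,000) = 261,330,000,000 / 110,000 = 2,375,727.27.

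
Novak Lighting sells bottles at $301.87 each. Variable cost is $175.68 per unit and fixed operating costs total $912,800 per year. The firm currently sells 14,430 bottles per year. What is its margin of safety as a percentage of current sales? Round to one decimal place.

Each unit contributes $301.87 − $175.68 = $126.19. Break-even units = $912,800 ÷ $126.19 = 7,233.54; break-even revenue = 7,233.54 × $301.87 = $2,183,587.73.
Actual sales revenue = 14,430 × $301.87 = $4,355,984.10.
Margin of safety = ($4,355,984.10 − $2,183,587.73) ÷ $4,355,984.10 = 49.9%.

49.9%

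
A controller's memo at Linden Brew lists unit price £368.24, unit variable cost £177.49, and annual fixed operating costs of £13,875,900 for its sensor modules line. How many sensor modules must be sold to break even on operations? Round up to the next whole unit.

72,744 sensor modules

Unit CM = price − variable cost = £368.24 − £177.49 = £190.75.
Break-even volume = fixed costs ÷ CM per unit = £13,875,900 ÷ £190.75 = 72,743.91, so 72,744 sensor modules.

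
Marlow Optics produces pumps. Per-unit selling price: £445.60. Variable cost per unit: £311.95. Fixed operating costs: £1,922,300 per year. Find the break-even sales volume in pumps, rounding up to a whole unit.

Contribution margin per unit = £445.60 − £311.95 = £133.65.
Break-even Q = £1,922,300 / £133.65 = 14,383.09 → 14,384 pumps.

14,384 pumps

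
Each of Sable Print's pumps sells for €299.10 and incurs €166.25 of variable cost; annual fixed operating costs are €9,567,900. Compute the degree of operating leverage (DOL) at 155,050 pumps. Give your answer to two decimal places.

1.87

At 155,050 units, contribution = 155,050 × €132.85 = €20,598,392.50.
Subtracting fixed costs: EBIT = €20,598,392.50 − €9,567,900 = €11,030,492.50.
So DOL = total CM / EBIT = €20,598,392.50 / €11,030,492.50 = 1.8674.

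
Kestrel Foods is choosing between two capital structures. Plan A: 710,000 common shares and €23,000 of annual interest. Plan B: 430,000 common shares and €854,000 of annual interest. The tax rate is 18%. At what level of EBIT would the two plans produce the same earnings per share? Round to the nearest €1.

At indifference, (EBIT − 23,000)(1 − t)/710,000 = (EBIT − 854,000)(1 − t)/430,000.
The (1 − t) factor cancels: (EBIT − 23,000) × 430,000 = (EBIT − 854,000) × 710,000.
Solving, EBIT = (854,000·710,000 − 23,000·430,000) / (710,000 − 430,000) = 596,450,000,000 / 280,000 = 2,130,178.57.

€2,130,179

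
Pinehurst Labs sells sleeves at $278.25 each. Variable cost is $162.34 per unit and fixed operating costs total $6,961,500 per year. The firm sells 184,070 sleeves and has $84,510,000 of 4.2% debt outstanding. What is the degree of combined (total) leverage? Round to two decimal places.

At 184,070 units, contribution = 184,070 × $115.91 = $21,335,553.70.
Operating income = contribution − fixed costs = $21,335,553.70 − $6,961,500 = $14,374,053.70. Interest = $3,549,420.00.
DOL = $21,335,553.70 ÷ $14,374,053.70 = 1.4843; DFL = $14,374,053.70 ÷ $10,824,633.70 = 1.3279.
DCL = DOL × DFL = 1.4843 × 1.3279 = 1.9710.

1.97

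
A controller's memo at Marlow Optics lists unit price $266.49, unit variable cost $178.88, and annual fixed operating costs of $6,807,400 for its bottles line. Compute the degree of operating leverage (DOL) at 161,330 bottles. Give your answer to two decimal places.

1.93

At 161,330 units, contribution = 161,330 × $87.61 = $14,134,121.30.
Subtracting fixed costs: EBIT = $14,134,121.30 − $6,807,400 = $7,326,721.30.
So DOL = total CM / EBIT = $14,134,121.30 / $7,326,721.30 = 1.9291.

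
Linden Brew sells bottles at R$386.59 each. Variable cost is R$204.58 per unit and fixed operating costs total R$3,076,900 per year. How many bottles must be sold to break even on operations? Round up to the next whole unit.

16,906 bottles

Contribution margin per unit = R$386.59 − R$204.58 = R$182.01.
Units to break even: R$3,076,900 ÷ R$182.01 = 16,905.12, rounded up to 16,906.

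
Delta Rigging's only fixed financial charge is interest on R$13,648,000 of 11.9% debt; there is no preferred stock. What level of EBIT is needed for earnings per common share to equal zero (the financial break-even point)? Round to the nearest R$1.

Annual interest = 11.9% × R$13,648,000 = R$1,624,112.00.
With no preferred dividends, EPS = 0 when EBIT exactly covers interest, so the financial break-even EBIT is R$1,624,112.00.

R$1,624,112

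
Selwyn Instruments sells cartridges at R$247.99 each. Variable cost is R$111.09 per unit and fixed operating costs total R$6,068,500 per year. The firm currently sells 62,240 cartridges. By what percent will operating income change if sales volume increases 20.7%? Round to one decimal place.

+71.9%

At 62,240 units, contribution = 62,240 × R$136.90 = R$8,520,656.00.
Subtracting fixed costs: EBIT = R$8,520,656.00 − R$6,068,500 = R$2,452,156.00.
Degree of operating leverage = R$8,520,656.00 / R$2,452,156.00 = 3.4748.
So EBIT moves 3.4748 × (+20.7%) = +71.9%.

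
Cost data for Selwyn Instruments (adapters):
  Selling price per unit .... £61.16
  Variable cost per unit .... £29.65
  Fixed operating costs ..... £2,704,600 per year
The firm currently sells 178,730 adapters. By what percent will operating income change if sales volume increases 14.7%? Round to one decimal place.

+28.3%

At 178,730 units, contribution = 178,730 × £31.51 = £5,631,782.30.
EBIT = £5,631,782.30 − £2,704,600 = £2,927,182.30.
Degree of operating leverage = £5,631,782.30 / £2,927,182.30 = 1.9240.
So EBIT moves 1.9240 × (+14.7%) = +28.3%.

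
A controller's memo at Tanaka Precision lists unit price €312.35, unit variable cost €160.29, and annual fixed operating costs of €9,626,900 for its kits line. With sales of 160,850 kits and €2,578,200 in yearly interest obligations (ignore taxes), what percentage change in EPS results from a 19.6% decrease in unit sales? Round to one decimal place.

Contribution at this volume is 160,850 × €152.06 = €24,458,851.00.
Operating income = contribution − fixed costs = €24,458,851.00 − €9,626,900 = €14,831,951.00.
Interest = €2,578,200.00, so EBIT − I = €12,253,751.00.
Degree of combined leverage = contribution ÷ (EBIT − I) = €24,458,851.00 ÷ €12,253,751.00 = 1.9960.
%ΔEPS = DCL × %ΔSales = 1.9960 × -19.6% = -39.1%.

-39.1%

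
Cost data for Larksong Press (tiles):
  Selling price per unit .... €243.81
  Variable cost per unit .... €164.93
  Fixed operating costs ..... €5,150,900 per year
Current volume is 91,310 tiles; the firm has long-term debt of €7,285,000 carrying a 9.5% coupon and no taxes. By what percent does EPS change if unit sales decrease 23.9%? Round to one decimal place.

Total contribution margin = 91,310 × €78.88 = €7,202,532.80.
Operating income = contribution − fixed costs = €7,202,532.80 − €5,150,900 = €2,051,632.80.
Interest = €692,075.00, so EBIT − I = €1,359,557.80.
Degree of combined leverage = contribution ÷ (EBIT − I) = €7,202,532.80 ÷ €1,359,557.80 = 5.2977.
%ΔEPS = DCL × %ΔSales = 5.2977 × -23.9% = -126.6%.

-126.6%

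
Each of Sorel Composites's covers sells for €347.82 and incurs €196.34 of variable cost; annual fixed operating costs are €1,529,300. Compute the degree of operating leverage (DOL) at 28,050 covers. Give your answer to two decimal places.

1.56

Total contribution margin = 28,050 × €151.48 = €4,249,014.00.
EBIT = €4,249,014.00 − €1,529,300 = €2,719,714.00.
Degree of operating leverage = €4,249,014.00 / €2,719,714.00 = 1.5623.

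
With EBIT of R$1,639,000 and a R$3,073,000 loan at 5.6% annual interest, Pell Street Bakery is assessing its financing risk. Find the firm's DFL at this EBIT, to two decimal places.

Annual interest charges come to R$172,088.00.
DFL = EBIT ÷ (EBIT − I) = R$1,639,000 ÷ (R$1,639,000 − R$172,088.00) = R$1,639,000 ÷ R$1,466,912.00 = 1.1173.

1.12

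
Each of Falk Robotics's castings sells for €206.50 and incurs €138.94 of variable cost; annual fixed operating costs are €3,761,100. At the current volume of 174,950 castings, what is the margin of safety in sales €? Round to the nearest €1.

€24,631,214

Each unit contributes €206.50 − €138.94 = €67.56. Break-even units = €3,761,100 ÷ €67.56 = 55,670.52; break-even revenue = 55,670.52 × €206.50 = €11,495,961.37.
Current sales = 174,950 × €206.50 = €36,127,175.00.
Margin of safety = €36,127,175.00 − €11,495,961.37 = €24,631,214.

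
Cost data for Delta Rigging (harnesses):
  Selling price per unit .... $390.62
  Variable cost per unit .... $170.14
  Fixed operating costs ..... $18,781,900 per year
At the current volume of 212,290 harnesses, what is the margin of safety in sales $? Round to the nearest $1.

Each unit contributes $390.62 − $170.14 = $220.48. Break-even units = $18,781,900 ÷ $220.48 = 85,186.41; break-even revenue = 85,186.41 × $390.62 = $33,275,516.05.
Actual sales revenue = 212,290 × $390.62 = $82,924,719.80.
Margin of safety = $82,924,719.80 − $33,275,516.05 = $49,649,204.

$49,649,204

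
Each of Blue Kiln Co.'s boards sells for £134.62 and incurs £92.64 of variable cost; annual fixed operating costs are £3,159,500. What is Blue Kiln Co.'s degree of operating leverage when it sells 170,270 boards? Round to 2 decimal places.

At 170,270 units, contribution = 170,270 × £41.98 = £7,147,934.60.
EBIT = £7,147,934.60 − £3,159,500 = £3,988,434.60.
Degree of operating leverage = £7,147,934.60 / £3,988,434.60 = 1.7922.

1.79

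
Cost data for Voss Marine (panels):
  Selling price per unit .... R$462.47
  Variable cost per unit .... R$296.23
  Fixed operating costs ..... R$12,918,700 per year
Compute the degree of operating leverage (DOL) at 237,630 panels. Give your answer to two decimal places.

Contribution at this volume is 237,630 × R$166.24 = R$39,503,611.20.
EBIT = R$39,503,611.20 − R$12,918,700 = R$26,584,911.20.
So DOL = total CM / EBIT = R$39,503,611.20 / R$26,584,911.20 = 1.4859.

1.49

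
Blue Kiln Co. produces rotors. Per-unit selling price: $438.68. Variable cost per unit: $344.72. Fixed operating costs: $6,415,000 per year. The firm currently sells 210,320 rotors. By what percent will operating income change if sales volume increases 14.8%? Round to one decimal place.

At 210,320 units, contribution = 210,320 × $93.96 = $19,761,667.20.
Operating income = contribution − fixed costs = $19,761,667.20 − $6,415,000 = $13,346,667.20.
So DOL = total CM / EBIT = $19,761,667.20 / $13,346,667.20 = 1.4806.
Operating income changes by 1.4806 × +14.8% = +21.9%.

+21.9%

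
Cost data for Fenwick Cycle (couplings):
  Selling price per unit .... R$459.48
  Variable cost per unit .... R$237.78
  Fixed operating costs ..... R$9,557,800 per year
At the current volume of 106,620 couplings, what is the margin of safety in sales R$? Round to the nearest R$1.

R$29,180,926

Contribution margin per unit = R$459.48 − R$237.78 = R$221.70. Break-even units = R$9,557,800 ÷ R$221.70 = 43,111.41; break-even revenue = 43,111.41 × R$459.48 = R$19,808,831.50.
Actual sales revenue = 106,620 × R$459.48 = R$48,989,757.60.
Margin of safety = R$48,989,757.60 − R$19,808,831.50 = R$29,180,926.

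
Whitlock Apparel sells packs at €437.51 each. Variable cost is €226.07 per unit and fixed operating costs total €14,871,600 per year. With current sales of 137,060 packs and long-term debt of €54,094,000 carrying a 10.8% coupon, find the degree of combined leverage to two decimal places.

At 137,060 units, contribution = 137,060 × €211.44 = €28,979,966.40.
Operating income = contribution − fixed costs = €28,979,966.40 − €14,871,600 = €14,108,366.40. Interest = €5,842,152.00.
DOL = €28,979,966.40 ÷ €14,108,366.40 = 2.0541; DFL = €14,108,366.40 ÷ €8,266,214.40 = 1.7068.
DCL = DOL × DFL = 2.0541 × 1.7068 = 3.5059.

3.51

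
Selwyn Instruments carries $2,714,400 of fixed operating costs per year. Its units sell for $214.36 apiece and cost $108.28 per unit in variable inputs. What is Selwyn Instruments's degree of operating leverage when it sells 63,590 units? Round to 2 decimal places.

1.67

Contribution at this volume is 63,590 × $106.08 = $6,745,627.20.
Operating income = contribution − fixed costs = $6,745,627.20 − $2,714,400 = $4,031,227.20.
So DOL = total CM / EBIT = $6,745,627.20 / $4,031,227.20 = 1.6733.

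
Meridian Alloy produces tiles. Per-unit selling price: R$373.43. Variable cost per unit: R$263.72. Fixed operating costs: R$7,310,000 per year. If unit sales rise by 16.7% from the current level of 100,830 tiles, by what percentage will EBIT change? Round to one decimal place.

+49.2%

Contribution at this volume is 100,830 × R$109.71 = R$11,062,059.30.
EBIT = R$11,062,059.30 − R$7,310,000 = R$3,752,059.30.
Degree of operating leverage = R$11,062,059.30 / R$3,752,059.30 = 2.9483.
%ΔEBIT = DOL × %ΔSales = 2.9483 × +16.7% = +49.2%.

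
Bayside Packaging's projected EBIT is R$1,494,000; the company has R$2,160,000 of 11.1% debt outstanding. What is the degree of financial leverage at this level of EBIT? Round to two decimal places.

Annual interest charges come to R$239,760.00.
Degree of financial leverage = EBIT / (EBIT − interest) = R$1,494,000 / R$1,254,240.00 = 1.1912.

1.19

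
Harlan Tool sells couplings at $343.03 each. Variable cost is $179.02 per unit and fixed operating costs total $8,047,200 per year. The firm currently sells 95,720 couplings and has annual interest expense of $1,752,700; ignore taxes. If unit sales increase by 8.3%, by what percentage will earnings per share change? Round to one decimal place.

Contribution at this volume is 95,720 × $164.01 = $15,699,037.20.
EBIT = $15,699,037.20 − $8,047,200 = $7,651,837.20.
After interest of $1,752,700.00, pre-tax earnings = $5,899,137.20.
Degree of combined leverage = contribution ÷ (EBIT − I) = $15,699,037.20 ÷ $5,899,137.20 = 2.6612.
EPS therefore changes by 2.6612 × (+8.3%) = +22.1%.

+22.1%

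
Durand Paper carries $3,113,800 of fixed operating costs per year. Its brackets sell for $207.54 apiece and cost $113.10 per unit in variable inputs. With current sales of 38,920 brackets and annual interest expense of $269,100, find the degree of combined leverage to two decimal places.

Total contribution margin = 38,920 × $94.44 = $3,675,604.80.
EBIT = $3,675,604.80 − $3,113,800 = $561,804.80. Interest = $269,100.00.
DOL = $3,675,604.80 ÷ $561,804.80 = 6.5425; DFL = $561,804.80 ÷ $292,704.80 = 1.9194.
Combined leverage = 6.5425 × 1.9194 = 12.5577.

12.56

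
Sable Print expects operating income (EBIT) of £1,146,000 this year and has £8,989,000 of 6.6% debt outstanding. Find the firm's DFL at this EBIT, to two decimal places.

2.07

Interest = £593,274.00.
Degree of financial leverage = EBIT / (EBIT − interest) = £1,146,000 / £552,726.00 = 2.0734.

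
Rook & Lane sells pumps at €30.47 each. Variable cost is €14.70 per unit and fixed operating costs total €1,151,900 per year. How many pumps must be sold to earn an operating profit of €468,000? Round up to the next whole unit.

Contribution margin per unit = €30.47 − €14.70 = €15.77.
Required volume = (fixed costs + target profit) ÷ CM = (€1,151,900 + €468,000) ÷ €15.77 = 102,720.36, so 102,721 pumps.

102,721 pumps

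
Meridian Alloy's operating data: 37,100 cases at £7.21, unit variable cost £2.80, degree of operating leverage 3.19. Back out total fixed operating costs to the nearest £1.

£112,322

Contribution at this volume is 37,100 × £4.41 = £163,611.00.
DOL = contribution / EBIT, so EBIT = £163,611.00 / 3.19 = £51,288.71.
Fixed costs = CM − EBIT = £163,611.00 − £51,288.71 = £112,322.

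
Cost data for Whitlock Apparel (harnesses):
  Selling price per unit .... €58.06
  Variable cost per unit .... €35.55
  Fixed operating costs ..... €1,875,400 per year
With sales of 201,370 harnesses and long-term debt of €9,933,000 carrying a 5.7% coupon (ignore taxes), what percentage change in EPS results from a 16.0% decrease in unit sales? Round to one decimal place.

-34.7%

Total contribution margin = 201,370 × €22.51 = €4,532,838.70.
Operating income = contribution − fixed costs = €4,532,838.70 − €1,875,400 = €2,657,438.70.
After interest of €566,181.00, pre-tax earnings = €2,091,257.70.
DCL = total CM / (EBIT − I) = €4,532,838.70 / €2,091,257.70 = 2.1675.
EPS therefore changes by 2.1675 × (-16.0%) = -34.7%.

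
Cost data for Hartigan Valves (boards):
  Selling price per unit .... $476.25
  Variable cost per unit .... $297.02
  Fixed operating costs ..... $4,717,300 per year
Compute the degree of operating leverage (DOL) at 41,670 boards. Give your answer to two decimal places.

2.71

Contribution at this volume is 41,670 × $179.23 = $7,468,514.10.
Subtracting fixed costs: EBIT = $7,468,514.10 − $4,717,300 = $2,751,214.10.
So DOL = total CM / EBIT = $7,468,514.10 / $2,751,214.10 = 2.7146.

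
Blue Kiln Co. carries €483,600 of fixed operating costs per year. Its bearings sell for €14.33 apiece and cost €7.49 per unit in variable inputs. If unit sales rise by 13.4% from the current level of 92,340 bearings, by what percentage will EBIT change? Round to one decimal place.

Total contribution margin = 92,340 × €6.84 = €631,605.60.
EBIT = €631,605.60 − €483,600 = €148,005.60.
Degree of operating leverage = €631,605.60 / €148,005.60 = 4.2674.
So EBIT moves 4.2674 × (+13.4%) = +57.2%.

+57.2%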